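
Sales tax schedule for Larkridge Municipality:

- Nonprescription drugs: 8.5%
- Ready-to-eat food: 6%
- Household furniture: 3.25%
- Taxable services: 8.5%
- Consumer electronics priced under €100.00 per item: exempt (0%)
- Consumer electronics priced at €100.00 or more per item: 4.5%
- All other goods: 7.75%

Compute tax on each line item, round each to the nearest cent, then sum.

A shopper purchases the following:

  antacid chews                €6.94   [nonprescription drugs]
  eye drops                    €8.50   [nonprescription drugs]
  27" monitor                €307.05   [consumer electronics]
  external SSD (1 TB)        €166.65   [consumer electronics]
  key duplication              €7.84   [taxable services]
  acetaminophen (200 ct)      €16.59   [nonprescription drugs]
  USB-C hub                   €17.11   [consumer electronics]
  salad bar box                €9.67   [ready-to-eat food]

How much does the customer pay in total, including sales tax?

€565.64

Antacid chews €6.94: nonprescription drugs → 8.5% → €0.59
Eye drops €8.50: nonprescription drugs → 8.5% → €0.72
27" monitor €307.05: consumer electronics, €100.00 or more → 4.5% → €13.82
External SSD (1 TB) €166.65: consumer electronics, €100.00 or more → 4.5% → €7.50
Key duplication €7.84: taxable services → 8.5% → €0.67
Acetaminophen (200 ct) €16.59: nonprescription drugs → 8.5% → €1.41
USB-C hub €17.11: consumer electronics, under €100.00 → 0% → €0.00
Salad bar box €9.67: ready-to-eat food → 6% → €0.58
Subtotal = €540.35; tax = €25.29; total due = €565.64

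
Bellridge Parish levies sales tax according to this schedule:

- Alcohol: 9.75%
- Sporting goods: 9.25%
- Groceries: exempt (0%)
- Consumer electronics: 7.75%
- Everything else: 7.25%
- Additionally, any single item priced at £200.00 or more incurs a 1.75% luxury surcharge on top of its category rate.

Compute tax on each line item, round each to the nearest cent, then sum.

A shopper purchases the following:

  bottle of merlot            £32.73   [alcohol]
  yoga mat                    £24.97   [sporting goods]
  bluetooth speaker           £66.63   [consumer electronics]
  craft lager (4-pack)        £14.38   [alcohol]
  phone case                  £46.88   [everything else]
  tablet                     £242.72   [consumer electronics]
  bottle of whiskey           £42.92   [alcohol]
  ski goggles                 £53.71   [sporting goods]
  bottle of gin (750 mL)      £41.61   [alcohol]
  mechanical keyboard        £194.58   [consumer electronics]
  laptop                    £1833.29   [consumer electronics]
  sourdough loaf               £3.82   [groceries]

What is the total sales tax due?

Bottle of merlot £32.73: alcohol → 9.75% → £3.19
Yoga mat £24.97: sporting goods → 9.25% → £2.31
Bluetooth speaker £66.63: consumer electronics → 7.75% → £5.16
Craft lager (4-pack) £14.38: alcohol → 9.75% → £1.40
Phone case £46.88: everything else → 7.25% → £3.40
Tablet £242.72: consumer electronics → 7.75% + 1.75% surcharge = 9.5% → £23.06
Bottle of whiskey £42.92: alcohol → 9.75% → £4.18
Ski goggles £53.71: sporting goods → 9.25% → £4.97
Bottle of gin (750 mL) £41.61: alcohol → 9.75% → £4.06
Mechanical keyboard £194.58: consumer electronics → 7.75% → £15.08
Laptop £1833.29: consumer electronics → 7.75% + 1.75% surcharge = 9.5% → £174.16
Sourdough loaf £3.82: groceries → 0% → £0.00
Total tax = £3.19 + £2.31 + £5.16 + £1.40 + £3.40 + £23.06 + £4.18 + £4.97 + £4.06 + £15.08 + £174.16 = £240.97

£240.97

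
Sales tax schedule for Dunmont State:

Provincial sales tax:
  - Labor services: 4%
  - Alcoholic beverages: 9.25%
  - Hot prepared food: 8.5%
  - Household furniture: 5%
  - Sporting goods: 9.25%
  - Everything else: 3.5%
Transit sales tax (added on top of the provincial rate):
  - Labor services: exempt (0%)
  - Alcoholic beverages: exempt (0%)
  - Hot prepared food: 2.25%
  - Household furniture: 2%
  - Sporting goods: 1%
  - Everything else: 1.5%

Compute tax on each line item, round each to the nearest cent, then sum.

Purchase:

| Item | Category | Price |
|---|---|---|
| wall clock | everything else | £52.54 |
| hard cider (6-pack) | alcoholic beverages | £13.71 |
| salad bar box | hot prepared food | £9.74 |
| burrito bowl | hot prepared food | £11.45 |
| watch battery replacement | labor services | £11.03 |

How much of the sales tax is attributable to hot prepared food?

Salad bar box £9.74: hot prepared food → 8.5% + 2.25% transit = 10.75% → £1.05
Burrito bowl £11.45: hot prepared food → 8.5% + 2.25% transit = 10.75% → £1.23
Tax on hot prepared food = £1.05 + £1.23 = £2.28

£2.28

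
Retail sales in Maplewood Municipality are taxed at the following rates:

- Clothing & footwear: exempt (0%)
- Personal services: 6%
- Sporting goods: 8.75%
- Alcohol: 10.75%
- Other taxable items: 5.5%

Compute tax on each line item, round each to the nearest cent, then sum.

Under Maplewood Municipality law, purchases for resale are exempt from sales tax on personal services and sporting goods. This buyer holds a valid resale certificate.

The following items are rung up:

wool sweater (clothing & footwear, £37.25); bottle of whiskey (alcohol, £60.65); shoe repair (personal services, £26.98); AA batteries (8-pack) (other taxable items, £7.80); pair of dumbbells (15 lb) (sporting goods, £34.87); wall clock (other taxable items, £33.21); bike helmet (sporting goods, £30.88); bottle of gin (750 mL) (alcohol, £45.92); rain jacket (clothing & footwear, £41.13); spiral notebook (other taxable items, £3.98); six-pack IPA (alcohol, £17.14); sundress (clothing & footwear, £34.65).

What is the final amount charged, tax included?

Wool sweater £37.25: clothing & footwear → 0% → £0.00
Bottle of whiskey £60.65: alcohol → 10.75% → £6.52
Shoe repair £26.98: personal services, buyer-exempt → 0% → £0.00
AA batteries (8-pack) £7.80: other taxable items → 5.5% → £0.43
Pair of dumbbells (15 lb) £34.87: sporting goods, buyer-exempt → 0% → £0.00
Wall clock £33.21: other taxable items → 5.5% → £1.83
Bike helmet £30.88: sporting goods, buyer-exempt → 0% → £0.00
Bottle of gin (750 mL) £45.92: alcohol → 10.75% → £4.94
Rain jacket £41.13: clothing & footwear → 0% → £0.00
Spiral notebook £3.98: other taxable items → 5.5% → £0.22
Six-pack IPA £17.14: alcohol → 10.75% → £1.84
Sundress £34.65: clothing & footwear → 0% → £0.00
Subtotal = £374.46; tax = £15.78; total due = £390.24

£390.24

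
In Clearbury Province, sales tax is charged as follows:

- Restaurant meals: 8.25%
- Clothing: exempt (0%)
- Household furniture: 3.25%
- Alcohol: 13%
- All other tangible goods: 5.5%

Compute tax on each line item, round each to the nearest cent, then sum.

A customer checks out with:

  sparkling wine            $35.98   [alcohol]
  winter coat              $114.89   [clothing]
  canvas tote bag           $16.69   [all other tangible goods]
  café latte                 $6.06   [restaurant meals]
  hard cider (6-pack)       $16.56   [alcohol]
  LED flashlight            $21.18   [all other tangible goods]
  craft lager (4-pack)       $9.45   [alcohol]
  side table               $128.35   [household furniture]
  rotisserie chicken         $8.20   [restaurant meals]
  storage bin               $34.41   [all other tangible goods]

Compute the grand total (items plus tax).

Sparkling wine $35.98: alcohol → 13% → $4.68
Winter coat $114.89: clothing → 0% → $0.00
Canvas tote bag $16.69: all other tangible goods → 5.5% → $0.92
Café latte $6.06: restaurant meals → 8.25% → $0.50
Hard cider (6-pack) $16.56: alcohol → 13% → $2.15
LED flashlight $21.18: all other tangible goods → 5.5% → $1.16
Craft lager (4-pack) $9.45: alcohol → 13% → $1.23
Side table $128.35: household furniture → 3.25% → $4.17
Rotisserie chicken $8.20: restaurant meals → 8.25% → $0.68
Storage bin $34.41: all other tangible goods → 5.5% → $1.89
Subtotal = $391.77; tax = $17.38; total due = $409.15

$409.15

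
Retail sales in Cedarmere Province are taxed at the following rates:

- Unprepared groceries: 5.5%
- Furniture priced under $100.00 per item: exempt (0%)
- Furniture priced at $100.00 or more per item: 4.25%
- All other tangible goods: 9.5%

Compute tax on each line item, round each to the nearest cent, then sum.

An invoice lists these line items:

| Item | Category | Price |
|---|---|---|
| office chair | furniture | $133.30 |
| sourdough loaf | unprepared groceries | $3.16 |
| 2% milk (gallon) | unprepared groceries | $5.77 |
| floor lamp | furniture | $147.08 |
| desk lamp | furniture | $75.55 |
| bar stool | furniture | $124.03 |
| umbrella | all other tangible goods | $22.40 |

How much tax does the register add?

$19.81

Office chair $133.30: furniture, $100.00 or more → 4.25% → $5.67
Sourdough loaf $3.16: unprepared groceries → 5.5% → $0.17
2% milk (gallon) $5.77: unprepared groceries → 5.5% → $0.32
Floor lamp $147.08: furniture, $100.00 or more → 4.25% → $6.25
Desk lamp $75.55: furniture, under $100.00 → 0% → $0.00
Bar stool $124.03: furniture, $100.00 or more → 4.25% → $5.27
Umbrella $22.40: all other tangible goods → 9.5% → $2.13
Total tax = $5.67 + $0.17 + $0.32 + $6.25 + $5.27 + $2.13 = $19.81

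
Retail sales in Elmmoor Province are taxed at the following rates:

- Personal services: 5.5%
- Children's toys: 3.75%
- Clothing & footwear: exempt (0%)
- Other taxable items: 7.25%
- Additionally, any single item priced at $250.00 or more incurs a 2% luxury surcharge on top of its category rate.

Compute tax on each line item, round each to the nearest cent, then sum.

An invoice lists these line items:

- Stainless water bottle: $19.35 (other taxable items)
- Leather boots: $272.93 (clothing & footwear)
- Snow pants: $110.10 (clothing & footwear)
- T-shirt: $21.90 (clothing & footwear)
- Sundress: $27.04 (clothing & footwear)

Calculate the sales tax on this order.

Stainless water bottle $19.35: other taxable items → 7.25% → $1.40
Leather boots $272.93: clothing & footwear → 0% + 2% surcharge = 2% → $5.46
Snow pants $110.10: clothing & footwear → 0% → $0.00
T-shirt $21.90: clothing & footwear → 0% → $0.00
Sundress $27.04: clothing & footwear → 0% → $0.00
Total tax = $1.40 + $5.46 = $6.86

$6.86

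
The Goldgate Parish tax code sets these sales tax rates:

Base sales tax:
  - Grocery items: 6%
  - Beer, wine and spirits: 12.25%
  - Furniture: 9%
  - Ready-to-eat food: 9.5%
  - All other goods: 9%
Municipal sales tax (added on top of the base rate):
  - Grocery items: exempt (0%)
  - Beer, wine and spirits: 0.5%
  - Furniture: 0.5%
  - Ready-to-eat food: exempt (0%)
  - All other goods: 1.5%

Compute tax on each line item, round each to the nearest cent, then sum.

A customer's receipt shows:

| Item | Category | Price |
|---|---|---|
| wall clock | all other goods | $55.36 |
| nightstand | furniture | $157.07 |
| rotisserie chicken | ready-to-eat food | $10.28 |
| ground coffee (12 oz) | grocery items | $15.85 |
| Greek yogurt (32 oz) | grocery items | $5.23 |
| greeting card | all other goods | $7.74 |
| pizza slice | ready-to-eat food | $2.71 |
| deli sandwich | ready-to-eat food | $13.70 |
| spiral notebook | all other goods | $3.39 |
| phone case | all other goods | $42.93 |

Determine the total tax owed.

$30.21

Wall clock $55.36: all other goods → 9% + 1.5% municipal = 10.5% → $5.81
Nightstand $157.07: furniture → 9% + 0.5% municipal = 9.5% → $14.92
Rotisserie chicken $10.28: ready-to-eat food → 9.5% + 0% municipal = 9.5% → $0.98
Ground coffee (12 oz) $15.85: grocery items → 6% + 0% municipal = 6% → $0.95
Greek yogurt (32 oz) $5.23: grocery items → 6% + 0% municipal = 6% → $0.31
Greeting card $7.74: all other goods → 9% + 1.5% municipal = 10.5% → $0.81
Pizza slice $2.71: ready-to-eat food → 9.5% + 0% municipal = 9.5% → $0.26
Deli sandwich $13.70: ready-to-eat food → 9.5% + 0% municipal = 9.5% → $1.30
Spiral notebook $3.39: all other goods → 9% + 1.5% municipal = 10.5% → $0.36
Phone case $42.93: all other goods → 9% + 1.5% municipal = 10.5% → $4.51
Total tax = $5.81 + $14.92 + $0.98 + $0.95 + $0.31 + $0.81 + $0.26 + $1.30 + $0.36 + $4.51 = $30.21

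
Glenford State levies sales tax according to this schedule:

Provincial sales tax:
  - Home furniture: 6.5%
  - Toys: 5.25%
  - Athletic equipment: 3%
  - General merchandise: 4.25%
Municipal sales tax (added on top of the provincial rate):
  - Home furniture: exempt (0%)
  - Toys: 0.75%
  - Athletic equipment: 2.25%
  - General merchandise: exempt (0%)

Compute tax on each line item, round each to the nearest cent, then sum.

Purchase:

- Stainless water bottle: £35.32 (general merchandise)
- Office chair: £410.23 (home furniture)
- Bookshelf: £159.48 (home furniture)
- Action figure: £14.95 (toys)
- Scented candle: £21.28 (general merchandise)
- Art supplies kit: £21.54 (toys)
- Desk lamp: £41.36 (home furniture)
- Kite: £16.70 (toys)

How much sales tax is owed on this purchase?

£45.31

Stainless water bottle £35.32: general merchandise → 4.25% + 0% municipal = 4.25% → £1.50
Office chair £410.23: home furniture → 6.5% + 0% municipal = 6.5% → £26.66
Bookshelf £159.48: home furniture → 6.5% + 0% municipal = 6.5% → £10.37
Action figure £14.95: toys → 5.25% + 0.75% municipal = 6% → £0.90
Scented candle £21.28: general merchandise → 4.25% + 0% municipal = 4.25% → £0.90
Art supplies kit £21.54: toys → 5.25% + 0.75% municipal = 6% → £1.29
Desk lamp £41.36: home furniture → 6.5% + 0% municipal = 6.5% → £2.69
Kite £16.70: toys → 5.25% + 0.75% municipal = 6% → £1.00
Total tax = £1.50 + £26.66 + £10.37 + £0.90 + £0.90 + £1.29 + £2.69 + £1.00 = £45.31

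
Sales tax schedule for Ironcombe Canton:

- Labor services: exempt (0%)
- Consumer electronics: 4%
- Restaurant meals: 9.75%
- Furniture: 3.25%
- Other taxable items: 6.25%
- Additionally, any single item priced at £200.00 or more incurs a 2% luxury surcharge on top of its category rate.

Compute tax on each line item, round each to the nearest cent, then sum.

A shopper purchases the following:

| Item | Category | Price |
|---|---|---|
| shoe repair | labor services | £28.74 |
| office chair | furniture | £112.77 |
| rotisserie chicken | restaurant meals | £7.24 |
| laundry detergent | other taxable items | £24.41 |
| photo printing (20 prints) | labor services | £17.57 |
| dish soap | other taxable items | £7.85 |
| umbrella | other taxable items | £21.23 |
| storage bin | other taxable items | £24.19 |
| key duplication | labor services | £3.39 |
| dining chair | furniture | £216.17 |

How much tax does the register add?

£20.59

Shoe repair £28.74: labor services → 0% → £0.00
Office chair £112.77: furniture → 3.25% → £3.67
Rotisserie chicken £7.24: restaurant meals → 9.75% → £0.71
Laundry detergent £24.41: other taxable items → 6.25% → £1.53
Photo printing (20 prints) £17.57: labor services → 0% → £0.00
Dish soap £7.85: other taxable items → 6.25% → £0.49
Umbrella £21.23: other taxable items → 6.25% → £1.33
Storage bin £24.19: other taxable items → 6.25% → £1.51
Key duplication £3.39: labor services → 0% → £0.00
Dining chair £216.17: furniture → 3.25% + 2% surcharge = 5.25% → £11.35
Total tax = £3.67 + £0.71 + £1.53 + £0.49 + £1.33 + £1.51 + £11.35 = £20.59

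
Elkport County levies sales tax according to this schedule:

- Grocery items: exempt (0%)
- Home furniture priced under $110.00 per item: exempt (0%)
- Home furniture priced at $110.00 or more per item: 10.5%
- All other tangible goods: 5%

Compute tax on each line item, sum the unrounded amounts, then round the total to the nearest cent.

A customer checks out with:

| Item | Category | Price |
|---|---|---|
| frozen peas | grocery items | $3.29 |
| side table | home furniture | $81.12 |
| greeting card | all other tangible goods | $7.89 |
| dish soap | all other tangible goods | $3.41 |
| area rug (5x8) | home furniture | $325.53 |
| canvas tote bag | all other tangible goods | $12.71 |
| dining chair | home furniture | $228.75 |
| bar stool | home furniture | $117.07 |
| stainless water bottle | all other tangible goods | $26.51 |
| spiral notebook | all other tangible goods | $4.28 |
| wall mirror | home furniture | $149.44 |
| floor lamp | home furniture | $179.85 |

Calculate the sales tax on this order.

Frozen peas $3.29: grocery items → 0% → $0.00
Side table $81.12: home furniture, under $110.00 → 0% → $0.00
Greeting card $7.89: all other tangible goods → 5% → $0.3945
Dish soap $3.41: all other tangible goods → 5% → $0.1705
Area rug (5x8) $325.53: home furniture, $110.00 or more → 10.5% → $34.18065
Canvas tote bag $12.71: all other tangible goods → 5% → $0.6355
Dining chair $228.75: home furniture, $110.00 or more → 10.5% → $24.01875
Bar stool $117.07: home furniture, $110.00 or more → 10.5% → $12.29235
Stainless water bottle $26.51: all other tangible goods → 5% → $1.3255
Spiral notebook $4.28: all other tangible goods → 5% → $0.214
Wall mirror $149.44: home furniture, $110.00 or more → 10.5% → $15.6912
Floor lamp $179.85: home furniture, $110.00 or more → 10.5% → $18.88425
Unrounded tax sum = $107.8072 → $107.81

$107.81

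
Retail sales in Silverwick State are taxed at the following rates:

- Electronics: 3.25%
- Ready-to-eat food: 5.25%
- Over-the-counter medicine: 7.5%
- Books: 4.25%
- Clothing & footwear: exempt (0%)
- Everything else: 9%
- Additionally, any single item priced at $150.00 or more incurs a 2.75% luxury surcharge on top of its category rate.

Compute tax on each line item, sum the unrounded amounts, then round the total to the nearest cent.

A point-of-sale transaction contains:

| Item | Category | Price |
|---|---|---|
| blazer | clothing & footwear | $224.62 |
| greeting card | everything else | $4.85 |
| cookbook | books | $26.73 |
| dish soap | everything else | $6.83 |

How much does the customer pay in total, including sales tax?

Blazer $224.62: clothing & footwear → 0% + 2.75% surcharge = 2.75% → $6.17705
Greeting card $4.85: everything else → 9% → $0.4365
Cookbook $26.73: books → 4.25% → $1.136025
Dish soap $6.83: everything else → 9% → $0.6147
Subtotal = $263.03; unrounded tax = $8.364275 → $8.36; total due = $271.39

$271.39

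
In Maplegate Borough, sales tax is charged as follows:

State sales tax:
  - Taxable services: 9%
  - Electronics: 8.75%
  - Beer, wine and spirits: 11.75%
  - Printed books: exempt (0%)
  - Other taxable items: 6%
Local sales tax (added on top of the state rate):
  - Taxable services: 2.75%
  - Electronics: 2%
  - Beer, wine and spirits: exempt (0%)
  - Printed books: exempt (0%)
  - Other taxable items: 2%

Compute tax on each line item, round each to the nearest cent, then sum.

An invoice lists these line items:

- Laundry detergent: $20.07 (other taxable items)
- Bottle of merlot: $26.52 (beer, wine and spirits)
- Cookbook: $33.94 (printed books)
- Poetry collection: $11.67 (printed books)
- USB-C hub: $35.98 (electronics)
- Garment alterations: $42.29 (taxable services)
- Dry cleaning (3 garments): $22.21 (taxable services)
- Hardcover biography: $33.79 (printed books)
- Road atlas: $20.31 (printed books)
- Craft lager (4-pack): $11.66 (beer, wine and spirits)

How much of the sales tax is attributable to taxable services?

$7.58

Garment alterations $42.29: taxable services → 9% + 2.75% local = 11.75% → $4.97
Dry cleaning (3 garments) $22.21: taxable services → 9% + 2.75% local = 11.75% → $2.61
Tax on taxable services = $4.97 + $2.61 = $7.58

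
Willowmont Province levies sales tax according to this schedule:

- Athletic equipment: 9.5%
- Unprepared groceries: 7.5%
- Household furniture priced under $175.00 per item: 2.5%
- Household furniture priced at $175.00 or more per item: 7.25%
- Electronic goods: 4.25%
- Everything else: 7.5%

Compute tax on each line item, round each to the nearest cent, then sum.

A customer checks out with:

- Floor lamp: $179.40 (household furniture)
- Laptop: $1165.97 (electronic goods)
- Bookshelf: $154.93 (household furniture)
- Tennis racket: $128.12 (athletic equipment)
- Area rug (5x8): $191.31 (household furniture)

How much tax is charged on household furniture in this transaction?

$30.75

Floor lamp $179.40: household furniture, $175.00 or more → 7.25% → $13.01
Bookshelf $154.93: household furniture, under $175.00 → 2.5% → $3.87
Area rug (5x8) $191.31: household furniture, $175.00 or more → 7.25% → $13.87
Tax on household furniture = $13.01 + $3.87 + $13.87 = $30.75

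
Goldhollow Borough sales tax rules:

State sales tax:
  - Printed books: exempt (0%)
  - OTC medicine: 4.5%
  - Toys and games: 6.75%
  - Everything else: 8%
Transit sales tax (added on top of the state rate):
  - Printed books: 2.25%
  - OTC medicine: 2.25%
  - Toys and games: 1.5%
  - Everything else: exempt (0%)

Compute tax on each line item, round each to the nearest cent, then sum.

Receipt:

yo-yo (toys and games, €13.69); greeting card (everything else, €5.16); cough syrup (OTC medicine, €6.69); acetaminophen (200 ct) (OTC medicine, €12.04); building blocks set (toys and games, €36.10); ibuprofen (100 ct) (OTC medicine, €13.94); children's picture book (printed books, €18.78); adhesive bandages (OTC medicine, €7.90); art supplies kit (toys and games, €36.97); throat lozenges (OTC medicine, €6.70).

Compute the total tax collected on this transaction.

Yo-yo €13.69: toys and games → 6.75% + 1.5% transit = 8.25% → €1.13
Greeting card €5.16: everything else → 8% + 0% transit = 8% → €0.41
Cough syrup €6.69: OTC medicine → 4.5% + 2.25% transit = 6.75% → €0.45
Acetaminophen (200 ct) €12.04: OTC medicine → 4.5% + 2.25% transit = 6.75% → €0.81
Building blocks set €36.10: toys and games → 6.75% + 1.5% transit = 8.25% → €2.98
Ibuprofen (100 ct) €13.94: OTC medicine → 4.5% + 2.25% transit = 6.75% → €0.94
Children's picture book €18.78: printed books → 0% + 2.25% transit = 2.25% → €0.42
Adhesive bandages €7.90: OTC medicine → 4.5% + 2.25% transit = 6.75% → €0.53
Art supplies kit €36.97: toys and games → 6.75% + 1.5% transit = 8.25% → €3.05
Throat lozenges €6.70: OTC medicine → 4.5% + 2.25% transit = 6.75% → €0.45
Total tax = €1.13 + €0.41 + €0.45 + €0.81 + €2.98 + €0.94 + €0.42 + €0.53 + €3.05 + €0.45 = €11.17

€11.17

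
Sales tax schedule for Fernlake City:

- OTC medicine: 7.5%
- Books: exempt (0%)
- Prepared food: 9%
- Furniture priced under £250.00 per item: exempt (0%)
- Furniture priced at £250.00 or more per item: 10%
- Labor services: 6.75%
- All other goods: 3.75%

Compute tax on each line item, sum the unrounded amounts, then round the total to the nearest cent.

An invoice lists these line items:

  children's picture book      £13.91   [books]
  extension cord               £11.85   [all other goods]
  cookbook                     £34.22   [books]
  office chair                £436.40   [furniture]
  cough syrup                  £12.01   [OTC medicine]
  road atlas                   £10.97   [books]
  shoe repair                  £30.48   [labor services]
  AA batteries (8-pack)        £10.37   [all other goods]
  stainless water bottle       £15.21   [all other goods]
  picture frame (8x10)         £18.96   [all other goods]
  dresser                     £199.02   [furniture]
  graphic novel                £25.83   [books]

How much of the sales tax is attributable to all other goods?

£2.11

Extension cord £11.85: all other goods → 3.75% → £0.444375
AA batteries (8-pack) £10.37: all other goods → 3.75% → £0.388875
Stainless water bottle £15.21: all other goods → 3.75% → £0.570375
Picture frame (8x10) £18.96: all other goods → 3.75% → £0.711
Tax on all other goods: unrounded sum = £2.114625 → £2.11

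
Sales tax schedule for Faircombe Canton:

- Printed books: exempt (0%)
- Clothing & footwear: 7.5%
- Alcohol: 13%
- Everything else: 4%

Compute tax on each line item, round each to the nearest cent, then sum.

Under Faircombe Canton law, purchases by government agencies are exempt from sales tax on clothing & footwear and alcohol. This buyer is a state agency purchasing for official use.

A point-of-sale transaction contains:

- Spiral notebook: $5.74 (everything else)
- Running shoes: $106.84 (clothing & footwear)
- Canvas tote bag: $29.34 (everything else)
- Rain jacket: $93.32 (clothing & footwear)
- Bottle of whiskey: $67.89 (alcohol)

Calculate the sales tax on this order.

$1.40

Spiral notebook $5.74: everything else → 4% → $0.23
Running shoes $106.84: clothing & footwear, buyer-exempt → 0% → $0.00
Canvas tote bag $29.34: everything else → 4% → $1.17
Rain jacket $93.32: clothing & footwear, buyer-exempt → 0% → $0.00
Bottle of whiskey $67.89: alcohol, buyer-exempt → 0% → $0.00
Total tax = $0.23 + $1.17 = $1.40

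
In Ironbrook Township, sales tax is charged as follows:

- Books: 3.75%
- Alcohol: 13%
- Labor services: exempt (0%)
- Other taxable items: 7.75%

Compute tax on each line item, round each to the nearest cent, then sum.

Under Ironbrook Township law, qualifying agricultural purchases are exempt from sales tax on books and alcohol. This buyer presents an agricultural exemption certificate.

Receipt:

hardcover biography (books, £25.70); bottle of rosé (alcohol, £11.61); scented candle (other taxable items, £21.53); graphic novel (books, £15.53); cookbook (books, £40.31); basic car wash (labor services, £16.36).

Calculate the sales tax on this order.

£1.67

Hardcover biography £25.70: books, buyer-exempt → 0% → £0.00
Bottle of rosé £11.61: alcohol, buyer-exempt → 0% → £0.00
Scented candle £21.53: other taxable items → 7.75% → £1.67
Graphic novel £15.53: books, buyer-exempt → 0% → £0.00
Cookbook £40.31: books, buyer-exempt → 0% → £0.00
Basic car wash £16.36: labor services → 0% → £0.00
Total tax = £1.67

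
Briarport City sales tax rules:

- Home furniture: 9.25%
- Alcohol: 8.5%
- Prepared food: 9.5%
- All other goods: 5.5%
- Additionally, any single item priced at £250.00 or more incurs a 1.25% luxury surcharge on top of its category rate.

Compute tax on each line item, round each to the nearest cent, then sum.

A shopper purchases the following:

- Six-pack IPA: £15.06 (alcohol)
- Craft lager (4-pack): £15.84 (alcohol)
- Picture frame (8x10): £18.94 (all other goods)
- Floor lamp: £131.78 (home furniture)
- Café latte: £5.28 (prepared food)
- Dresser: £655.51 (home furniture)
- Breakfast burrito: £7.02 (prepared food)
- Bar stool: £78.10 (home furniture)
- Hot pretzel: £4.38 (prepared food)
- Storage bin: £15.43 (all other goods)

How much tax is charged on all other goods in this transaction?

Picture frame (8x10) £18.94: all other goods → 5.5% → £1.04
Storage bin £15.43: all other goods → 5.5% → £0.85
Tax on all other goods = £1.04 + £0.85 = £1.89

£1.89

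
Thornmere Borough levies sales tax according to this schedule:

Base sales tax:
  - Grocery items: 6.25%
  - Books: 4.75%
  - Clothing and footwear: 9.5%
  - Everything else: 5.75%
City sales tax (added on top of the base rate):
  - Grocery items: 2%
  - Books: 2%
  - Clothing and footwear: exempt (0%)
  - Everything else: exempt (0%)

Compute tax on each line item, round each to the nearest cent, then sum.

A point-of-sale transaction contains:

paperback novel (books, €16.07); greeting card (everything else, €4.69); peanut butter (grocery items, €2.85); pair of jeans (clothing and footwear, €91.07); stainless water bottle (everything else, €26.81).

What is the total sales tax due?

Paperback novel €16.07: books → 4.75% + 2% city = 6.75% → €1.08
Greeting card €4.69: everything else → 5.75% + 0% city = 5.75% → €0.27
Peanut butter €2.85: grocery items → 6.25% + 2% city = 8.25% → €0.24
Pair of jeans €91.07: clothing and footwear → 9.5% + 0% city = 9.5% → €8.65
Stainless water bottle €26.81: everything else → 5.75% + 0% city = 5.75% → €1.54
Total tax = €1.08 + €0.27 + €0.24 + €8.65 + €1.54 = €11.78

€11.78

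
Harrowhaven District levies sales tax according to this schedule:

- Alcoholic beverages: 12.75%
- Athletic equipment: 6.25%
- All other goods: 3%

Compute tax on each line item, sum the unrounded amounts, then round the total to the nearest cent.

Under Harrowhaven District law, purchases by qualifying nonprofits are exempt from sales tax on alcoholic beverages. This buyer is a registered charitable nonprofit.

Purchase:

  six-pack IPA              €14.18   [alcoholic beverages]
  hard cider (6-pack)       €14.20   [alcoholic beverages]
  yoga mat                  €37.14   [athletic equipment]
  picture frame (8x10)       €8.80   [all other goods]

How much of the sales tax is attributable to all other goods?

Picture frame (8x10) €8.80: all other goods → 3% → €0.264
Tax on all other goods: unrounded sum = €0.264 → €0.26

€0.26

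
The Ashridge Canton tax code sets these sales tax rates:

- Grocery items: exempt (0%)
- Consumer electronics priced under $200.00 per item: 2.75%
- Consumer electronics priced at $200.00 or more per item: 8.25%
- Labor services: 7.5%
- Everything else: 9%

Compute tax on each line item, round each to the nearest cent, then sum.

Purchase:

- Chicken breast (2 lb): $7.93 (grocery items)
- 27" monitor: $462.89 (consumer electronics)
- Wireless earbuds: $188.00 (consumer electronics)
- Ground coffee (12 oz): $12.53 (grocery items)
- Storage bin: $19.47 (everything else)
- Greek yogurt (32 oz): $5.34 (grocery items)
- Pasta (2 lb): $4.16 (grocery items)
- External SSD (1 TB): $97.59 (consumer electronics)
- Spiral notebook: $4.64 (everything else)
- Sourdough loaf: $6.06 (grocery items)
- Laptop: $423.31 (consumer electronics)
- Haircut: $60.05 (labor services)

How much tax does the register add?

$87.63

Chicken breast (2 lb) $7.93: grocery items → 0% → $0.00
27" monitor $462.89: consumer electronics, $200.00 or more → 8.25% → $38.19
Wireless earbuds $188.00: consumer electronics, under $200.00 → 2.75% → $5.17
Ground coffee (12 oz) $12.53: grocery items → 0% → $0.00
Storage bin $19.47: everything else → 9% → $1.75
Greek yogurt (32 oz) $5.34: grocery items → 0% → $0.00
Pasta (2 lb) $4.16: grocery items → 0% → $0.00
External SSD (1 TB) $97.59: consumer electronics, under $200.00 → 2.75% → $2.68
Spiral notebook $4.64: everything else → 9% → $0.42
Sourdough loaf $6.06: grocery items → 0% → $0.00
Laptop $423.31: consumer electronics, $200.00 or more → 8.25% → $34.92
Haircut $60.05: labor services → 7.5% → $4.50
Total tax = $38.19 + $5.17 + $1.75 + $2.68 + $0.42 + $34.92 + $4.50 = $87.63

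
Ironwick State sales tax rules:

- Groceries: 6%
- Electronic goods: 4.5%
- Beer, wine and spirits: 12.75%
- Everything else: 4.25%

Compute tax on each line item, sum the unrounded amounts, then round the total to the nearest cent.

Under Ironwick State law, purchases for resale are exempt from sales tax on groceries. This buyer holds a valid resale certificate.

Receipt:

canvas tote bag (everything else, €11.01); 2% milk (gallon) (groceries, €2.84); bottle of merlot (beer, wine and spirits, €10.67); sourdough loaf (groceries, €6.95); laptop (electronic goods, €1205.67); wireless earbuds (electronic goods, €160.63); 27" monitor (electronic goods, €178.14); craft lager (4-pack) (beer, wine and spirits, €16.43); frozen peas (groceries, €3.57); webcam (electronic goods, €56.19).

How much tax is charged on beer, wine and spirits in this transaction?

Bottle of merlot €10.67: beer, wine and spirits → 12.75% → €1.360425
Craft lager (4-pack) €16.43: beer, wine and spirits → 12.75% → €2.094825
Tax on beer, wine and spirits: unrounded sum = €3.45525 → €3.46

€3.46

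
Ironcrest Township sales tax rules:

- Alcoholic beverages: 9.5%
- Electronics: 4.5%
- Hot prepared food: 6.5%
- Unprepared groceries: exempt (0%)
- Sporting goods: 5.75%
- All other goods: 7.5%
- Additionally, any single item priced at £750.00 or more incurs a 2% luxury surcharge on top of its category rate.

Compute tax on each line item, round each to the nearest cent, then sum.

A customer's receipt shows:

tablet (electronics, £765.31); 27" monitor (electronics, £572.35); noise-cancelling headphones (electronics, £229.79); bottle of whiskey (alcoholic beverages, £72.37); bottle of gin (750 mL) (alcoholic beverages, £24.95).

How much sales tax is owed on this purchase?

Tablet £765.31: electronics → 4.5% + 2% surcharge = 6.5% → £49.75
27" monitor £572.35: electronics → 4.5% → £25.76
Noise-cancelling headphones £229.79: electronics → 4.5% → £10.34
Bottle of whiskey £72.37: alcoholic beverages → 9.5% → £6.88
Bottle of gin (750 mL) £24.95: alcoholic beverages → 9.5% → £2.37
Total tax = £49.75 + £25.76 + £10.34 + £6.88 + £2.37 = £95.10

£95.10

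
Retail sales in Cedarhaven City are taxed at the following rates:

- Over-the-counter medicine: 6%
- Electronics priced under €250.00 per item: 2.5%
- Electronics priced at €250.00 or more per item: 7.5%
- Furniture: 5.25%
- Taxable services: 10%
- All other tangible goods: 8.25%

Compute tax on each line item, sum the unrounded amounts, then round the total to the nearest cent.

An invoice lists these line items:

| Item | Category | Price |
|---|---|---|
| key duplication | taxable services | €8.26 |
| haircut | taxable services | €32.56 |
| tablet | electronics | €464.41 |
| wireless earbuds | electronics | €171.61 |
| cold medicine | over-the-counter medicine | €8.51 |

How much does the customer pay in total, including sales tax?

Key duplication €8.26: taxable services → 10% → €0.826
Haircut €32.56: taxable services → 10% → €3.256
Tablet €464.41: electronics, €250.00 or more → 7.5% → €34.83075
Wireless earbuds €171.61: electronics, under €250.00 → 2.5% → €4.29025
Cold medicine €8.51: over-the-counter medicine → 6% → €0.5106
Subtotal = €685.35; unrounded tax = €43.7136 → €43.71; total due = €729.06

€729.06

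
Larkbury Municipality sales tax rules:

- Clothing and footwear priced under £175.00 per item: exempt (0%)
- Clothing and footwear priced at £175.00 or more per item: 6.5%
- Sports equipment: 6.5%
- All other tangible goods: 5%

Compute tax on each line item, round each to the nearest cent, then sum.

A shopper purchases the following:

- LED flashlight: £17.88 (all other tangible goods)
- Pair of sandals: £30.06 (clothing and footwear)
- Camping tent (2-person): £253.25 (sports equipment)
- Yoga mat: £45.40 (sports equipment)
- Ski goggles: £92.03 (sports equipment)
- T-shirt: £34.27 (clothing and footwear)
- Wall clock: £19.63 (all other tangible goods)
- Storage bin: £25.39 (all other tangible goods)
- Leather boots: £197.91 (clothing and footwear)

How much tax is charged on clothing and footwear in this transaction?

Pair of sandals £30.06: clothing and footwear, under £175.00 → 0% → £0.00
T-shirt £34.27: clothing and footwear, under £175.00 → 0% → £0.00
Leather boots £197.91: clothing and footwear, £175.00 or more → 6.5% → £12.86
Tax on clothing and footwear = £0.00 + £0.00 + £12.86 = £12.86

£12.86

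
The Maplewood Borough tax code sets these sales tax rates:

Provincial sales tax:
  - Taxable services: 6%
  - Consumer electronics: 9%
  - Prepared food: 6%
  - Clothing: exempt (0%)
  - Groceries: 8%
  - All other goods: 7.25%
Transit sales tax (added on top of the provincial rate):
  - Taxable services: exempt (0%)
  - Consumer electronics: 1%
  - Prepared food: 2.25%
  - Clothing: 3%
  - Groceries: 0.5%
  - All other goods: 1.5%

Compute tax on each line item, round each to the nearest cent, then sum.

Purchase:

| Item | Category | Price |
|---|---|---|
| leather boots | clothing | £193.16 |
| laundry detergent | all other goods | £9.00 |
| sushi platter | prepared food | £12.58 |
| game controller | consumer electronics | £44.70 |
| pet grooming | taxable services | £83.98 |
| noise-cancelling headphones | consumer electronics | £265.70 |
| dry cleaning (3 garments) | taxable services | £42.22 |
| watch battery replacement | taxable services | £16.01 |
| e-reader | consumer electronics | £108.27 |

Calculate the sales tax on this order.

Leather boots £193.16: clothing → 0% + 3% transit = 3% → £5.79
Laundry detergent £9.00: all other goods → 7.25% + 1.5% transit = 8.75% → £0.79
Sushi platter £12.58: prepared food → 6% + 2.25% transit = 8.25% → £1.04
Game controller £44.70: consumer electronics → 9% + 1% transit = 10% → £4.47
Pet grooming £83.98: taxable services → 6% + 0% transit = 6% → £5.04
Noise-cancelling headphones £265.70: consumer electronics → 9% + 1% transit = 10% → £26.57
Dry cleaning (3 garments) £42.22: taxable services → 6% + 0% transit = 6% → £2.53
Watch battery replacement £16.01: taxable services → 6% + 0% transit = 6% → £0.96
E-reader £108.27: consumer electronics → 9% + 1% transit = 10% → £10.83
Total tax = £5.79 + £0.79 + £1.04 + £4.47 + £5.04 + £26.57 + £2.53 + £0.96 + £10.83 = £58.02

£58.02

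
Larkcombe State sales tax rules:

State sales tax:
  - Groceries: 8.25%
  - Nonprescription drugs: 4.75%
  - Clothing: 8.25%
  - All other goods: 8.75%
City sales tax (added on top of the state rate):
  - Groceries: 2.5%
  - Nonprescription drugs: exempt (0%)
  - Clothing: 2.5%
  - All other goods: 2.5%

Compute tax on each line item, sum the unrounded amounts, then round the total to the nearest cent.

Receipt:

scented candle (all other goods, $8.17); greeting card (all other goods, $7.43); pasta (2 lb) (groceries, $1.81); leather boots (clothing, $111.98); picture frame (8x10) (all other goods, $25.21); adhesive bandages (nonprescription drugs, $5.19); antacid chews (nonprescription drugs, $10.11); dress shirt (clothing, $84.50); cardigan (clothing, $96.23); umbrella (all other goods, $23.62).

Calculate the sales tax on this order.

$39.64

Scented candle $8.17: all other goods → 8.75% + 2.5% city = 11.25% → $0.919125
Greeting card $7.43: all other goods → 8.75% + 2.5% city = 11.25% → $0.835875
Pasta (2 lb) $1.81: groceries → 8.25% + 2.5% city = 10.75% → $0.194575
Leather boots $111.98: clothing → 8.25% + 2.5% city = 10.75% → $12.03785
Picture frame (8x10) $25.21: all other goods → 8.75% + 2.5% city = 11.25% → $2.836125
Adhesive bandages $5.19: nonprescription drugs → 4.75% + 0% city = 4.75% → $0.246525
Antacid chews $10.11: nonprescription drugs → 4.75% + 0% city = 4.75% → $0.480225
Dress shirt $84.50: clothing → 8.25% + 2.5% city = 10.75% → $9.08375
Cardigan $96.23: clothing → 8.25% + 2.5% city = 10.75% → $10.344725
Umbrella $23.62: all other goods → 8.75% + 2.5% city = 11.25% → $2.65725
Unrounded tax sum = $39.636025 → $39.64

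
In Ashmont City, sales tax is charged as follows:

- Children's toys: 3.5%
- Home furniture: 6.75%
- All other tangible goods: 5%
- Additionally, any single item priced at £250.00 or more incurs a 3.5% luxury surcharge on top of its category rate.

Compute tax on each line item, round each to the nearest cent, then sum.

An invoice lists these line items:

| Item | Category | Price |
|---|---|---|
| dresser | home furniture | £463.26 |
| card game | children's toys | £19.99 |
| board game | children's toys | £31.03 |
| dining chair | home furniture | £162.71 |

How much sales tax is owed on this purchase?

Dresser £463.26: home furniture → 6.75% + 3.5% surcharge = 10.25% → £47.48
Card game £19.99: children's toys → 3.5% → £0.70
Board game £31.03: children's toys → 3.5% → £1.09
Dining chair £162.71: home furniture → 6.75% → £10.98
Total tax = £47.48 + £0.70 + £1.09 + £10.98 = £60.25

£60.25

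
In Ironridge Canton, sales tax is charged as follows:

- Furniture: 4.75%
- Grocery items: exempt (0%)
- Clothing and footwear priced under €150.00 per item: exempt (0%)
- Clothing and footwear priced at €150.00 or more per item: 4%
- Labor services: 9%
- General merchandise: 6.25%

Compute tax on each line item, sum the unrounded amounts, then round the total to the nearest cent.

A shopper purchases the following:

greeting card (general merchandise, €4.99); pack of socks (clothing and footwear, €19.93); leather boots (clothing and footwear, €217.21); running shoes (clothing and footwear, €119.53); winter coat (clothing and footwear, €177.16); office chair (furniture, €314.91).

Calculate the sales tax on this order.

Greeting card €4.99: general merchandise → 6.25% → €0.311875
Pack of socks €19.93: clothing and footwear, under €150.00 → 0% → €0.00
Leather boots €217.21: clothing and footwear, €150.00 or more → 4% → €8.6884
Running shoes €119.53: clothing and footwear, under €150.00 → 0% → €0.00
Winter coat €177.16: clothing and footwear, €150.00 or more → 4% → €7.0864
Office chair €314.91: furniture → 4.75% → €14.958225
Unrounded tax sum = €31.0449 → €31.04

€31.04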